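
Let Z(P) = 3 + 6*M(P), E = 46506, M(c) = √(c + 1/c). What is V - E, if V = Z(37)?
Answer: -46503 + 6*√50690/37 ≈ -46467.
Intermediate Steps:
M(c) = √(c + 1/c)
Z(P) = 3 + 6*√(P + 1/P)
V = 3 + 6*√50690/37 (V = 3 + 6*√(37 + 1/37) = 3 + 6*√(1370/37) = 3 + 6*(√50690/37) = 3 + 6*√50690/37 ≈ 39.510)
V - E = (3 + 6*√50690/37) - 1*46506 = (3 + 6*√50690/37) - 46506 = -46503 + 6*√50690/37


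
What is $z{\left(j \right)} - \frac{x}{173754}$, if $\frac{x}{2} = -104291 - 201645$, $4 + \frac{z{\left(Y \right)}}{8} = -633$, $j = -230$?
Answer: $- \frac{442419256}{86877} \approx -5092.5$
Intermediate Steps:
$z{\left(Y \right)} = -5096$ ($z{\left(Y \right)} = -32 + 8 \left(-633\right) = -32 - 5064 = -5096$)
$x = -611872$ ($x = 2 \left(-104291 - 201645\right) = 2 \left(-305936\right) = -611872$)
$z{\left(j \right)} - \frac{x}{173754} = -5096 - - \frac{611872}{173754} = -5096 - \left(-611872\right) \frac{1}{173754} = -5096 - - \frac{305936}{86877} = -5096 + \frac{305936}{86877} = - \frac{442419256}{86877}$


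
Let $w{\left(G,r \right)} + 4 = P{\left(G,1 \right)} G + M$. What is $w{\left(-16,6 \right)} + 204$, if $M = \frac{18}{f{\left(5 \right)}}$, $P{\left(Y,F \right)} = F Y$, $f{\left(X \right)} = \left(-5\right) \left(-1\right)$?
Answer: $\frac{2298}{5} \approx 459.6$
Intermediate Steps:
$f{\left(X \right)} = 5$
$M = \frac{18}{5} \approx 3.6$
$w{\left(G,r \right)} = - \frac{2}{5} + G^{2}$ ($w{\left(G,r \right)} = -4 + \left(1 G G + \frac{18}{5}\right) = -4 + \left(G G + \frac{18}{5}\right) = -4 + \left(G^{2} + \frac{18}{5}\right) = -4 + \left(\frac{18}{5} + G^{2}\right) = - \frac{2}{5} + G^{2}$)
$w{\left(-16,6 \right)} + 204 = \left(- \frac{2}{5} + \left(-16\right)^{2}\right) + 204 = \left(- \frac{2}{5} + 256\right) + 204 = \frac{1278}{5} + 204 = \frac{2298}{5}$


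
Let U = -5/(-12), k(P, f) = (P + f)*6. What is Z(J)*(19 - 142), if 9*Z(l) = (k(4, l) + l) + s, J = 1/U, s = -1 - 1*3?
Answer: -7544/15 ≈ -502.93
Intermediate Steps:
k(P, f) = 6*P + 6*f
s = -4 (s = -1 - 3 = -4)
U = 5/12 (U = -5*(-1/12) = 5/12 ≈ 0.41667)
J = 12/5 (J = 1/(5/12) = 12/5 ≈ 2.4000)
Z(l) = 20/9 + 7*l/9 (Z(l) = (((6*4 + 6*l) + l) - 4)/9 = (((24 + 6*l) + l) - 4)/9 = ((24 + 7*l) - 4)/9 = (20 + 7*l)/9 = 20/9 + 7*l/9)
Z(J)*(19 - 142) = (20/9 + (7/9)*(12/5))*(19 - 142) = (20/9 + 28/15)*(-123) = (184/45)*(-123) = -7544/15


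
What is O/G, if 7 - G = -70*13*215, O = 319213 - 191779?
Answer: 42478/65219 ≈ 0.65131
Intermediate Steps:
O = 127434
G = 195657 (G = 7 - (-70*13)*215 = 7 - (-910)*215 = 7 - 1*(-195650) = 7 + 195650 = 195657)
O/G = 127434/195657 = 127434*(1/195657) = 42478/65219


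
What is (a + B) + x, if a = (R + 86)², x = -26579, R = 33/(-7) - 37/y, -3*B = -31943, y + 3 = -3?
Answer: -14611943/1764 ≈ -8283.4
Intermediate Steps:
y = -6 (y = -3 - 3 = -6)
B = 31943/3 (B = -⅓*(-31943) = 31943/3 ≈ 10648.)
R = 61/42 (R = 33/(-7) - 37/(-6) = 33*(-⅐) - 37*(-⅙) = -33/7 + 37/6 = 61/42 ≈ 1.4524)
a = 13490929/1764 (a = (61/42 + 86)² = (3673/42)² = 13490929/1764 ≈ 7647.9)
(a + B) + x = (13490929/1764 + 31943/3) - 26579 = 32273413/1764 - 26579 = -14611943/1764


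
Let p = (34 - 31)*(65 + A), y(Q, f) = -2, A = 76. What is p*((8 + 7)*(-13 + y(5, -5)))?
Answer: -95175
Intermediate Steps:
p = 423 (p = (34 - 31)*(65 + 76) = 3*141 = 423)
p*((8 + 7)*(-13 + y(5, -5))) = 423*((8 + 7)*(-13 - 2)) = 423*(15*(-15)) = 423*(-225) = -95175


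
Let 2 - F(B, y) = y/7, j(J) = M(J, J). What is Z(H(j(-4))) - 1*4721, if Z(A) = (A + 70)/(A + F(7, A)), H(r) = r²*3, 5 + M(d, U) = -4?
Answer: -6947121/1472 ≈ -4719.5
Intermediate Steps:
M(d, U) = -9 (M(d, U) = -5 - 4 = -9)
j(J) = -9
F(B, y) = 2 - y/7
H(r) = 3*r²
Z(A) = (70 + A)/(2 + 6*A/7) (Z(A) = (A + 70)/(A + (2 - A/7)) = (70 + A)/(2 + 6*A/7))
Z(H(j(-4))) - 1*4721 = 7*(70 + 3*(-9)²)/(2*(7 + 3*(3*(-9)²))) - 1*4721 = 7*(70 + 3*81)/(2*(7 + 3*(3*81))) - 4721 = 7*(70 + 243)/(2*(7 + 3*243)) - 4721 = (7/2)*313/(7 + 729) - 4721 = (7/2)*313/736 - 4721 = (7/2)*(1/736)*313 - 4721 = 2191/1472 - 4721 = -6947121/1472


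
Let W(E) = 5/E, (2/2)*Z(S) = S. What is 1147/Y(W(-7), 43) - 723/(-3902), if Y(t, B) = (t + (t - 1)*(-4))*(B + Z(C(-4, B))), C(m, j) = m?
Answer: 32541629/6543654 ≈ 4.9730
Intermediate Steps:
Z(S) = S
Y(t, B) = (-4 + B)*(4 - 3*t) (Y(t, B) = (t + (t - 1)*(-4))*(B - 4) = (t + (-1 + t)*(-4))*(-4 + B) = (t + (4 - 4*t))*(-4 + B) = (4 - 3*t)*(-4 + B) = (-4 + B)*(4 - 3*t))
1147/Y(W(-7), 43) - 723/(-3902) = 1147/(-16 + 4*43 + 12*(5/(-7)) - 3*43*5/(-7)) - 723/(-3902) = 1147/(-16 + 172 + 12*(5*(-⅐)) - 3*43*5*(-⅐)) - 723*(-1/3902) = 1147/(-16 + 172 + 12*(-5/7) - 3*43*(-5/7)) + 723/3902 = 1147/(-16 + 172 - 60/7 + 645/7) + 723/3902 = 1147/(1677/7) + 723/3902 = 1147*(7/1677) + 723/3902 = 8029/1677 + 723/3902 = 32541629/6543654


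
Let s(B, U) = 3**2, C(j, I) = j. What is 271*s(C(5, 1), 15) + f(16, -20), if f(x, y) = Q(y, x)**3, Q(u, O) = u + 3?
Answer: -2474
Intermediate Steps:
Q(u, O) = 3 + u
s(B, U) = 9
f(x, y) = (3 + y)**3
271*s(C(5, 1), 15) + f(16, -20) = 271*9 + (3 - 20)**3 = 2439 + (-17)**3 = 2439 - 4913 = -2474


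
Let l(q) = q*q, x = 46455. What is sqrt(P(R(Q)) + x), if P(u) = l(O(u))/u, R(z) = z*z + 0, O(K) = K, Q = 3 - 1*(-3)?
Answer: sqrt(46491) ≈ 215.62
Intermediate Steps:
Q = 6 (Q = 3 + 3 = 6)
R(z) = z**2 (R(z) = z**2 + 0 = z**2)
l(q) = q**2
P(u) = u (P(u) = u**2/u = u)
sqrt(P(R(Q)) + x) = sqrt(6**2 + 46455) = sqrt(36 + 46455) = sqrt(46491)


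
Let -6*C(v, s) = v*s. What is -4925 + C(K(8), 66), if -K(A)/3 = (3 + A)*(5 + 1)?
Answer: -2747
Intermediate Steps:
K(A) = -54 - 18*A (K(A) = -3*(3 + A)*(5 + 1) = -3*(3 + A)*6 = -3*(18 + 6*A) = -54 - 18*A)
C(v, s) = -s*v/6 (C(v, s) = -v*s/6 = -s*v/6)
-4925 + C(K(8), 66) = -4925 - ⅙*66*(-54 - 18*8) = -4925 - ⅙*66*(-54 - 144) = -4925 - ⅙*66*(-198) = -4925 + 2178 = -2747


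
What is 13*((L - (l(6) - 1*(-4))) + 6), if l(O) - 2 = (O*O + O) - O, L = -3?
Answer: -507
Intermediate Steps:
l(O) = 2 + O**2 (l(O) = 2 + ((O*O + O) - O) = 2 + ((O**2 + O) - O) = 2 + ((O + O**2) - O) = 2 + O**2)
13*((L - (l(6) - 1*(-4))) + 6) = 13*((-3 - ((2 + 6**2) - 1*(-4))) + 6) = 13*((-3 - ((2 + 36) + 4)) + 6) = 13*((-3 - (38 + 4)) + 6) = 13*((-3 - 1*42) + 6) = 13*((-3 - 42) + 6) = 13*(-45 + 6) = 13*(-39) = -507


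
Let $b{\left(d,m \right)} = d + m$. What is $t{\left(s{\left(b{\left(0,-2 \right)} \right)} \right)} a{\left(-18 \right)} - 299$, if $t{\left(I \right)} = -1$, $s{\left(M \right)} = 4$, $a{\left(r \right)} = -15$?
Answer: $-284$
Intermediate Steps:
$t{\left(s{\left(b{\left(0,-2 \right)} \right)} \right)} a{\left(-18 \right)} - 299 = \left(-1\right) \left(-15\right) - 299 = 15 - 299 = -284$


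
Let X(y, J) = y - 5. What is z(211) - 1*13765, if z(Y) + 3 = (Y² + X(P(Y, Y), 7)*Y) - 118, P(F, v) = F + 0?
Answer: 74101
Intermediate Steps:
P(F, v) = F
X(y, J) = -5 + y
z(Y) = -121 + Y² + Y*(-5 + Y) (z(Y) = -3 + ((Y² + (-5 + Y)*Y) - 118) = -3 + ((Y² + Y*(-5 + Y)) - 118) = -3 + (-118 + Y² + Y*(-5 + Y)) = -121 + Y² + Y*(-5 + Y))
z(211) - 1*13765 = (-121 + 211² + 211*(-5 + 211)) - 1*13765 = (-121 + 44521 + 211*206) - 13765 = (-121 + 44521 + 43466) - 13765 = 87866 - 13765 = 74101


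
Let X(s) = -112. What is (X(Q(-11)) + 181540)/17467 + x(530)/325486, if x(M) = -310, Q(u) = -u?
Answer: 29523429619/2842631981 ≈ 10.386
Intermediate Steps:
(X(Q(-11)) + 181540)/17467 + x(530)/325486 = (-112 + 181540)/17467 - 310/325486 = 181428*(1/17467) - 310*1/325486 = 181428/17467 - 155/162743 = 29523429619/2842631981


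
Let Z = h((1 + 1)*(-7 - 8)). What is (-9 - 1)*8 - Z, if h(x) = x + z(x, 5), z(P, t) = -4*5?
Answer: -30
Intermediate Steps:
z(P, t) = -20
h(x) = -20 + x (h(x) = x - 20 = -20 + x)
Z = -50 (Z = -20 + (1 + 1)*(-7 - 8) = -20 + 2*(-15) = -20 - 30 = -50)
(-9 - 1)*8 - Z = (-9 - 1)*8 - 1*(-50) = -10*8 + 50 = -80 + 50 = -30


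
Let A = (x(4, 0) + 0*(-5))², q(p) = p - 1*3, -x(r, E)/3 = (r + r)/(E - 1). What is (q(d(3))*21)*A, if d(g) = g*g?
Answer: 72576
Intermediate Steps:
x(r, E) = -6*r/(-1 + E) (x(r, E) = -3*(r + r)/(E - 1) = -3*2*r/(-1 + E) = -6*r/(-1 + E))
d(g) = g²
q(p) = -3 + p (q(p) = p - 3 = -3 + p)
A = 576 (A = (-6*4/(-1 + 0) + 0*(-5))² = (-6*4/(-1) + 0)² = (-6*4*(-1) + 0)² = (24 + 0)² = 24² = 576)
(q(d(3))*21)*A = ((-3 + 3²)*21)*576 = ((-3 + 9)*21)*576 = (6*21)*576 = 126*576 = 72576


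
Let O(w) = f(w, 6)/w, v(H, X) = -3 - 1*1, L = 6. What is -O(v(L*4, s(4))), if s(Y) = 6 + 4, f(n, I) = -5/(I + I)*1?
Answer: -5/48 ≈ -0.10417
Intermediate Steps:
f(n, I) = -5/(2*I) (f(n, I) = -5*1/(2*I)*1 = -5/(2*I)*1 = -5/(2*I))
s(Y) = 10
v(H, X) = -4 (v(H, X) = -3 - 1 = -4)
O(w) = -5/(12*w) (O(w) = (-5/2/6)/w = (-5/2*⅙)/w = -5/(12*w))
-O(v(L*4, s(4))) = -(-5)/(12*(-4)) = -(-5)*(-1)/(12*4) = -1*5/48 = -5/48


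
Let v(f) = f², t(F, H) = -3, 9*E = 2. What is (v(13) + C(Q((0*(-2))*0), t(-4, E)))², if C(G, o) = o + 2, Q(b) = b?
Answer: 28224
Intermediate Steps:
E = 2/9 (E = (⅑)*2 = 2/9 ≈ 0.22222)
C(G, o) = 2 + o
(v(13) + C(Q((0*(-2))*0), t(-4, E)))² = (13² + (2 - 3))² = (169 - 1)² = 168² = 28224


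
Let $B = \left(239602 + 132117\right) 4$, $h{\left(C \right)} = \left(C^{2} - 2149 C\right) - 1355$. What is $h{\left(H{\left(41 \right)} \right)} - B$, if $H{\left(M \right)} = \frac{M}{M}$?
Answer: $-1490379$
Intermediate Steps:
$H{\left(M \right)} = 1$
$h{\left(C \right)} = -1355 + C^{2} - 2149 C$
$B = 1486876$ ($B = 371719 \cdot 4 = 1486876$)
$h{\left(H{\left(41 \right)} \right)} - B = \left(-1355 + 1^{2} - 2149\right) - 1486876 = \left(-1355 + 1 - 2149\right) - 1486876 = -3503 - 1486876 = -1490379$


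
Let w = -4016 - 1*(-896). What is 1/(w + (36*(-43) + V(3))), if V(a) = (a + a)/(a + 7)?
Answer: -5/23337 ≈ -0.00021425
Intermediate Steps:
w = -3120 (w = -4016 + 896 = -3120)
V(a) = 2*a/(7 + a) (V(a) = (2*a)/(7 + a) = 2*a/(7 + a))
1/(w + (36*(-43) + V(3))) = 1/(-3120 + (36*(-43) + 2*3/(7 + 3))) = 1/(-3120 + (-1548 + 2*3/10)) = 1/(-3120 + (-1548 + 2*3*(⅒))) = 1/(-3120 + (-1548 + ⅗)) = 1/(-3120 - 7737/5) = 1/(-23337/5) = -5/23337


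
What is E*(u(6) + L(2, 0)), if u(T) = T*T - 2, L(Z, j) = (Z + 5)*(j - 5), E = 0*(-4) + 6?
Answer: -6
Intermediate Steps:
E = 6 (E = 0 + 6 = 6)
L(Z, j) = (-5 + j)*(5 + Z) (L(Z, j) = (5 + Z)*(-5 + j) = (-5 + j)*(5 + Z))
u(T) = -2 + T**2 (u(T) = T**2 - 2 = -2 + T**2)
E*(u(6) + L(2, 0)) = 6*((-2 + 6**2) + (-25 - 5*2 + 5*0 + 2*0)) = 6*((-2 + 36) + (-25 - 10 + 0 + 0)) = 6*(34 - 35) = 6*(-1) = -6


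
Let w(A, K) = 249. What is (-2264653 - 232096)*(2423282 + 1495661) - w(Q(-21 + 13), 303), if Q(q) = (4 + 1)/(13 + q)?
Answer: -9784617016556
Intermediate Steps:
Q(q) = 5/(13 + q)
(-2264653 - 232096)*(2423282 + 1495661) - w(Q(-21 + 13), 303) = (-2264653 - 232096)*(2423282 + 1495661) - 1*249 = -2496749*3918943 - 249 = -9784617016307 - 249 = -9784617016556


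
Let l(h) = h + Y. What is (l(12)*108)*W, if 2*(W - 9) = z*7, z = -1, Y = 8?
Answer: 11880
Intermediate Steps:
l(h) = 8 + h (l(h) = h + 8 = 8 + h)
W = 11/2 (W = 9 + (-1*7)/2 = 9 + (1/2)*(-7) = 9 - 7/2 = 11/2 ≈ 5.5000)
(l(12)*108)*W = ((8 + 12)*108)*(11/2) = (20*108)*(11/2) = 2160*(11/2) = 11880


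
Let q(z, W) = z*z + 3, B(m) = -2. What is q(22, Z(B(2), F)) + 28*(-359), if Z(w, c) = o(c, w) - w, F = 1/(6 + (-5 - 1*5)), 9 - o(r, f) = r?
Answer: -9565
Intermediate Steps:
o(r, f) = 9 - r
F = -¼ (F = 1/(6 + (-5 - 5)) = 1/(6 - 10) = 1/(-4) = -¼ ≈ -0.25000)
Z(w, c) = 9 - c - w (Z(w, c) = (9 - c) - w = 9 - c - w)
q(z, W) = 3 + z² (q(z, W) = z² + 3 = 3 + z²)
q(22, Z(B(2), F)) + 28*(-359) = (3 + 22²) + 28*(-359) = (3 + 484) - 10052 = 487 - 10052 = -9565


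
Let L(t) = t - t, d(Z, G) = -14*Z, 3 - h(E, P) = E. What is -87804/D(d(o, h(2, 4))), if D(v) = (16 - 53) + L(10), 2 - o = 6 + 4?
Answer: 87804/37 ≈ 2373.1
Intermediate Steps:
o = -8 (o = 2 - (6 + 4) = 2 - 1*10 = 2 - 10 = -8)
h(E, P) = 3 - E
L(t) = 0
D(v) = -37 (D(v) = (16 - 53) + 0 = -37 + 0 = -37)
-87804/D(d(o, h(2, 4))) = -87804/(-37) = -87804*(-1/37) = 87804/37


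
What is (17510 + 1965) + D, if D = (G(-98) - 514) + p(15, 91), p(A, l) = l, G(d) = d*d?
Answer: 28656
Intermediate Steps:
G(d) = d²
D = 9181 (D = ((-98)² - 514) + 91 = (9604 - 514) + 91 = 9090 + 91 = 9181)
(17510 + 1965) + D = (17510 + 1965) + 9181 = 19475 + 9181 = 28656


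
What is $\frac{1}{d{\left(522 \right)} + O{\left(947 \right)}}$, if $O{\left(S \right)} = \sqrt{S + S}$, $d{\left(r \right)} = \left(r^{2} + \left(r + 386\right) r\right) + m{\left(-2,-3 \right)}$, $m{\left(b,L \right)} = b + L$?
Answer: $\frac{746455}{557195065131} - \frac{\sqrt{1894}}{557195065131} \approx 1.3396 \cdot 10^{-6}$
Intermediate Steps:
$m{\left(b,L \right)} = L + b$
$d{\left(r \right)} = -5 + r^{2} + r \left(386 + r\right)$ ($d{\left(r \right)} = \left(r^{2} + \left(r + 386\right) r\right) - 5 = \left(r^{2} + \left(386 + r\right) r\right) - 5 = \left(r^{2} + r \left(386 + r\right)\right) - 5 = -5 + r^{2} + r \left(386 + r\right)$)
$O{\left(S \right)} = \sqrt{2} \sqrt{S}$ ($O{\left(S \right)} = \sqrt{2 S} = \sqrt{2} \sqrt{S}$)
$\frac{1}{d{\left(522 \right)} + O{\left(947 \right)}} = \frac{1}{\left(-5 + 2 \cdot 522^{2} + 386 \cdot 522\right) + \sqrt{2} \sqrt{947}} = \frac{1}{\left(-5 + 2 \cdot 272484 + 201492\right) + \sqrt{1894}} = \frac{1}{\left(-5 + 544968 + 201492\right) + \sqrt{1894}} = \frac{1}{746455 + \sqrt{1894}}$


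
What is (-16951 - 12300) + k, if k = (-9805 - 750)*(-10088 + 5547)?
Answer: 47901004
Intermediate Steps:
k = 47930255 (k = -10555*(-4541) = 47930255)
(-16951 - 12300) + k = (-16951 - 12300) + 47930255 = -29251 + 47930255 = 47901004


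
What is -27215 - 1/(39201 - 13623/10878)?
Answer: -3868293429901/142138285 ≈ -27215.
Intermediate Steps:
-27215 - 1/(39201 - 13623/10878) = -27215 - 1/(39201 - 13623*1/10878) = -27215 - 1/(39201 - 4541/3626) = -27215 - 1/142138285/3626 = -27215 - 1*3626/142138285 = -27215 - 3626/142138285 = -3868293429901/142138285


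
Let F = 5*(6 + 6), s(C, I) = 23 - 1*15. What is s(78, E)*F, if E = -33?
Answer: 480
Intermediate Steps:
s(C, I) = 8 (s(C, I) = 23 - 15 = 8)
F = 60 (F = 5*12 = 60)
s(78, E)*F = 8*60 = 480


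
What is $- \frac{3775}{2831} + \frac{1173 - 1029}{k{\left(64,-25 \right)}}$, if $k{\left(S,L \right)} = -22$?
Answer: $- \frac{245357}{31141} \approx -7.8789$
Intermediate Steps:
$- \frac{3775}{2831} + \frac{1173 - 1029}{k{\left(64,-25 \right)}} = - \frac{3775}{2831} + \frac{1173 - 1029}{-22} = \left(-3775\right) \frac{1}{2831} + 144 \left(- \frac{1}{22}\right) = - \frac{3775}{2831} - \frac{72}{11} = - \frac{245357}{31141}$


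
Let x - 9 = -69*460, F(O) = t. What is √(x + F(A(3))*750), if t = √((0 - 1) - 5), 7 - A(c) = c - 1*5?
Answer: √(-31731 + 750*I*√6) ≈ 5.1545 + 178.21*I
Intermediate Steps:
A(c) = 12 - c (A(c) = 7 - (c - 1*5) = 7 - (c - 5) = 7 - (-5 + c) = 7 + (5 - c) = 12 - c)
t = I*√6 (t = √(-1 - 5) = √(-6) = I*√6 ≈ 2.4495*I)
F(O) = I*√6
x = -31731 (x = 9 - 69*460 = 9 - 31740 = -31731)
√(x + F(A(3))*750) = √(-31731 + (I*√6)*750) = √(-31731 + 750*I*√6)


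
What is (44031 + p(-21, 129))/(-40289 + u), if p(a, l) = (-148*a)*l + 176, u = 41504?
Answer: 445139/1215 ≈ 366.37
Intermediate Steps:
p(a, l) = 176 - 148*a*l (p(a, l) = -148*a*l + 176 = 176 - 148*a*l)
(44031 + p(-21, 129))/(-40289 + u) = (44031 + (176 - 148*(-21)*129))/(-40289 + 41504) = (44031 + (176 + 400932))/1215 = (44031 + 401108)*(1/1215) = 445139*(1/1215) = 445139/1215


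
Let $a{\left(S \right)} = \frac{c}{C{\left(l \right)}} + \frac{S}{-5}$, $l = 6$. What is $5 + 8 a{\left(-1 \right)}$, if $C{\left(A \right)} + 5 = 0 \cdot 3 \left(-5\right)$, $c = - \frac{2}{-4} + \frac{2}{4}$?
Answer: $5$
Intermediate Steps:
$c = 1$ ($c = \left(-2\right) \left(- \frac{1}{4}\right) + 2 \cdot \frac{1}{4} = \frac{1}{2} + \frac{1}{2} = 1$)
$C{\left(A \right)} = -5$ ($C{\left(A \right)} = -5 + 0 \cdot 3 \left(-5\right) = -5 + 0 \left(-5\right) = -5 + 0 = -5$)
$a{\left(S \right)} = - \frac{1}{5} - \frac{S}{5}$ ($a{\left(S \right)} = 1 \frac{1}{-5} + \frac{S}{-5} = 1 \left(- \frac{1}{5}\right) + S \left(- \frac{1}{5}\right) = - \frac{1}{5} - \frac{S}{5}$)
$5 + 8 a{\left(-1 \right)} = 5 + 8 \left(- \frac{1}{5} - - \frac{1}{5}\right) = 5 + 8 \left(- \frac{1}{5} + \frac{1}{5}\right) = 5 + 8 \cdot 0 = 5 + 0 = 5$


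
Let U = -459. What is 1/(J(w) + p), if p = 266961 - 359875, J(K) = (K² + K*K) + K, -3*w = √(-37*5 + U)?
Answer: 9*I/(2*(-418757*I + 3*√161)) ≈ -1.0746e-5 + 9.7684e-10*I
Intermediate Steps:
w = -2*I*√161/3 (w = -√(-37*5 - 459)/3 = -√(-185 - 459)/3 = -2*I*√161/3 ≈ -8.459*I)
J(K) = K + 2*K² (J(K) = (K² + K²) + K = 2*K² + K = K + 2*K²)
p = -92914
1/(J(w) + p) = 1/((-2*I*√161/3)*(1 + 2*(-2*I*√161/3)) - 92914) = 1/((-2*I*√161/3)*(1 - 4*I*√161/3) - 92914) = 1/(-2*I*√161*(1 - 4*I*√161/3)/3 - 92914) = 1/(-92914 - 2*I*√161*(1 - 4*I*√161/3)/3)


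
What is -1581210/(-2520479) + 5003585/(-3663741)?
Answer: -6818287010605/9234382251939 ≈ -0.73836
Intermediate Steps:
-1581210/(-2520479) + 5003585/(-3663741) = -1581210*(-1/2520479) + 5003585*(-1/3663741) = 1581210/2520479 - 5003585/3663741 = -6818287010605/9234382251939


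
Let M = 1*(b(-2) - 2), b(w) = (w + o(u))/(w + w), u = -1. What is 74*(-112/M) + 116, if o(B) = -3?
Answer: 33500/3 ≈ 11167.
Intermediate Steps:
b(w) = (-3 + w)/(2*w) (b(w) = (w - 3)/(w + w) = (-3 + w)/((2*w)) = (-3 + w)*(1/(2*w)) = (-3 + w)/(2*w))
M = -3/4 (M = 1*((1/2)*(-3 - 2)/(-2) - 2) = 1*((1/2)*(-1/2)*(-5) - 2) = 1*(5/4 - 2) = 1*(-3/4) = -3/4 ≈ -0.75000)
74*(-112/M) + 116 = 74*(-112/(-3/4)) + 116 = 74*(-112*(-4/3)) + 116 = 74*(448/3) + 116 = 33152/3 + 116 = 33500/3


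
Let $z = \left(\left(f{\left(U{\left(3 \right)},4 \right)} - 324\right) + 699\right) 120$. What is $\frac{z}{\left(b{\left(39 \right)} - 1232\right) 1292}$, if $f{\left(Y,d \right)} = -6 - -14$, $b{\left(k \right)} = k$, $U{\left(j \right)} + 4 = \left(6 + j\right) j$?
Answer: $- \frac{11490}{385339} \approx -0.029818$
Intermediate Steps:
$U{\left(j \right)} = -4 + j \left(6 + j\right)$ ($U{\left(j \right)} = -4 + \left(6 + j\right) j = -4 + j \left(6 + j\right)$)
$f{\left(Y,d \right)} = 8$ ($f{\left(Y,d \right)} = -6 + 14 = 8$)
$z = 45960$ ($z = \left(\left(8 - 324\right) + 699\right) 120 = \left(-316 + 699\right) 120 = 383 \cdot 120 = 45960$)
$\frac{z}{\left(b{\left(39 \right)} - 1232\right) 1292} = \frac{45960}{\left(39 - 1232\right) 1292} = \frac{45960}{\left(-1193\right) 1292} = \frac{45960}{-1541356} = 45960 \left(- \frac{1}{1541356}\right) = - \frac{11490}{385339}$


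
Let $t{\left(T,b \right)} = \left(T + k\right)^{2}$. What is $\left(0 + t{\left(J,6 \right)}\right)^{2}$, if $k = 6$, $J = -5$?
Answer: $1$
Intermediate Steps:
$t{\left(T,b \right)} = \left(6 + T\right)^{2}$ ($t{\left(T,b \right)} = \left(T + 6\right)^{2} = \left(6 + T\right)^{2}$)
$\left(0 + t{\left(J,6 \right)}\right)^{2} = \left(0 + \left(6 - 5\right)^{2}\right)^{2} = \left(0 + 1^{2}\right)^{2} = \left(0 + 1\right)^{2} = 1^{2} = 1$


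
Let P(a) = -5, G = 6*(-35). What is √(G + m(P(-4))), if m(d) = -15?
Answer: 15*I ≈ 15.0*I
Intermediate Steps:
G = -210
√(G + m(P(-4))) = √(-210 - 15) = √(-225) = 15*I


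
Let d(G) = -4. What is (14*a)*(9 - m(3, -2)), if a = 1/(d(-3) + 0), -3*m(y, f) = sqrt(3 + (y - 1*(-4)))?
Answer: -63/2 - 7*sqrt(10)/6 ≈ -35.189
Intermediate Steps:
m(y, f) = -sqrt(7 + y)/3 (m(y, f) = -sqrt(3 + (y - 1*(-4)))/3 = -sqrt(3 + (y + 4))/3 = -sqrt(3 + (4 + y))/3 = -sqrt(7 + y)/3)
a = -1/4 (a = 1/(-4 + 0) = 1/(-4) = -1/4 ≈ -0.25000)
(14*a)*(9 - m(3, -2)) = (14*(-1/4))*(9 - (-1)*sqrt(7 + 3)/3) = -7*(9 - (-1)*sqrt(10)/3)/2 = -7*(9 + sqrt(10)/3)/2 = -63/2 - 7*sqrt(10)/6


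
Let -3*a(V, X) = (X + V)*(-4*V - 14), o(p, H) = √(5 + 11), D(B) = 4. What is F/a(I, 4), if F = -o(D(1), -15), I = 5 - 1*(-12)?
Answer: -2/287 ≈ -0.0069686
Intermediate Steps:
I = 17 (I = 5 + 12 = 17)
o(p, H) = 4 (o(p, H) = √16 = 4)
a(V, X) = -(-14 - 4*V)*(V + X)/3 (a(V, X) = -(X + V)*(-4*V - 14)/3 = -(V + X)*(-14 - 4*V)/3 = -(-14 - 4*V)*(V + X)/3)
F = -4 (F = -1*4 = -4)
F/a(I, 4) = -4/((4/3)*17² + (14/3)*17 + (14/3)*4 + (4/3)*17*4) = -4/((4/3)*289 + 238/3 + 56/3 + 272/3) = -4/(1156/3 + 238/3 + 56/3 + 272/3) = -4/574 = -4*1/574 = -2/287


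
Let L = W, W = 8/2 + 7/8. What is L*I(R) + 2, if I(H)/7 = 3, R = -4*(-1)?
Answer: 835/8 ≈ 104.38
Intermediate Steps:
R = 4
I(H) = 21 (I(H) = 7*3 = 21)
W = 39/8 (W = 8*(1/2) + 7*(1/8) = 4 + 7/8 = 39/8 ≈ 4.8750)
L = 39/8 ≈ 4.8750
L*I(R) + 2 = (39/8)*21 + 2 = 819/8 + 2 = 835/8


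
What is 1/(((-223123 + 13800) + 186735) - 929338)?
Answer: -1/951926 ≈ -1.0505e-6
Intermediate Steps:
1/(((-223123 + 13800) + 186735) - 929338) = 1/((-209323 + 186735) - 929338) = 1/(-22588 - 929338) = 1/(-951926) = -1/951926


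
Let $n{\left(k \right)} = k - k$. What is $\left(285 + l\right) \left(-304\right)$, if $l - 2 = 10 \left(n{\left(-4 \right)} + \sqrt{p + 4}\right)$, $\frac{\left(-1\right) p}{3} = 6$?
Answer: $-87248 - 3040 i \sqrt{14} \approx -87248.0 - 11375.0 i$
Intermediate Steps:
$p = -18$ ($p = \left(-3\right) 6 = -18$)
$n{\left(k \right)} = 0$
$l = 2 + 10 i \sqrt{14}$ ($l = 2 + 10 \left(0 + \sqrt{-18 + 4}\right) = 2 + 10 \left(0 + \sqrt{-14}\right) = 2 + 10 \left(0 + i \sqrt{14}\right) = 2 + 10 i \sqrt{14} \approx 2.0 + 37.417 i$)
$\left(285 + l\right) \left(-304\right) = \left(285 + \left(2 + 10 i \sqrt{14}\right)\right) \left(-304\right) = \left(287 + 10 i \sqrt{14}\right) \left(-304\right) = -87248 - 3040 i \sqrt{14}$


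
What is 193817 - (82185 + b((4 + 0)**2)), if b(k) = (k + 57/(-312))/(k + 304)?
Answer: 743022263/6656 ≈ 1.1163e+5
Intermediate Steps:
b(k) = (-19/104 + k)/(304 + k) (b(k) = (k + 57*(-1/312))/(304 + k) = (k - 19/104)/(304 + k) = (-19/104 + k)/(304 + k))
193817 - (82185 + b((4 + 0)**2)) = 193817 - (82185 + (-19/104 + (4 + 0)**2)/(304 + (4 + 0)**2)) = 193817 - (82185 + (-19/104 + 4**2)/(304 + 4**2)) = 193817 - (82185 + (-19/104 + 16)/(304 + 16)) = 193817 - (82185 + (1645/104)/320) = 193817 - (82185 + (1/320)*(1645/104)) = 193817 - (82185 + 329/6656) = 193817 - 1*547023689/6656 = 193817 - 547023689/6656 = 743022263/6656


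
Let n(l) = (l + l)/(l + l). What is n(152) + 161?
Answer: 162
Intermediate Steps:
n(l) = 1 (n(l) = (2*l)/((2*l)) = (2*l)*(1/(2*l)) = 1)
n(152) + 161 = 1 + 161 = 162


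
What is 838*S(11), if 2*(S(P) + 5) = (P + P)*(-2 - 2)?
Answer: -41062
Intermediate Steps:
S(P) = -5 - 4*P (S(P) = -5 + ((P + P)*(-2 - 2))/2 = -5 + ((2*P)*(-4))/2 = -5 + (-8*P)/2 = -5 - 4*P)
838*S(11) = 838*(-5 - 4*11) = 838*(-5 - 44) = 838*(-49) = -41062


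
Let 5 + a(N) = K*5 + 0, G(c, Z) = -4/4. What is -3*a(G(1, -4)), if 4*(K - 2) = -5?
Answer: 15/4 ≈ 3.7500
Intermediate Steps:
K = ¾ (K = 2 + (¼)*(-5) = 2 - 5/4 = ¾ ≈ 0.75000)
G(c, Z) = -1 (G(c, Z) = -4*¼ = -1)
a(N) = -5/4 (a(N) = -5 + ((¾)*5 + 0) = -5 + (15/4 + 0) = -5 + 15/4 = -5/4)
-3*a(G(1, -4)) = -3*(-5/4) = 15/4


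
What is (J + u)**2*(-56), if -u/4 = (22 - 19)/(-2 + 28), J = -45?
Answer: -19559736/169 ≈ -1.1574e+5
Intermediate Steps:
u = -6/13 (u = -4*(22 - 19)/(-2 + 28) = -12/26 = -4*3/26 = -6/13 ≈ -0.46154)
(J + u)**2*(-56) = (-45 - 6/13)**2*(-56) = (-591/13)**2*(-56) = (349281/169)*(-56) = -19559736/169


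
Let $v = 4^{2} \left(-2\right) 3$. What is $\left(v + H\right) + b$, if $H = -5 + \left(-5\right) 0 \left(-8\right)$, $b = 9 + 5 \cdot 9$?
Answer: $-47$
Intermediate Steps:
$b = 54$ ($b = 9 + 45 = 54$)
$H = -5$ ($H = -5 + 0 \left(-8\right) = -5 + 0 = -5$)
$v = -96$ ($v = 16 \left(-2\right) 3 = \left(-32\right) 3 = -96$)
$\left(v + H\right) + b = \left(-96 - 5\right) + 54 = -101 + 54 = -47$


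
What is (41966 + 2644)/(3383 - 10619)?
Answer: -7435/1206 ≈ -6.1650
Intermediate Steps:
(41966 + 2644)/(3383 - 10619) = 44610/(-7236) = 44610*(-1/7236) = -7435/1206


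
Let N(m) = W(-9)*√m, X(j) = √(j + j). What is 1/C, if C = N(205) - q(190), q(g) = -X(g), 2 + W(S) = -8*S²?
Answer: 1/(2*(√95 - 325*√205)) ≈ -0.00010768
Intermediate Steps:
W(S) = -2 - 8*S²
X(j) = √2*√j (X(j) = √(2*j) = √2*√j)
q(g) = -√2*√g
N(m) = -650*√m (N(m) = (-2 - 8*(-9)²)*√m = (-2 - 8*81)*√m = (-2 - 648)*√m = -650*√m)
C = -650*√205 + 2*√95 (C = -650*√205 - (-1)*√2*√190 = -650*√205 - (-2)*√95 = -650*√205 + 2*√95 ≈ -9287.1)
1/C = 1/(-650*√205 + 2*√95)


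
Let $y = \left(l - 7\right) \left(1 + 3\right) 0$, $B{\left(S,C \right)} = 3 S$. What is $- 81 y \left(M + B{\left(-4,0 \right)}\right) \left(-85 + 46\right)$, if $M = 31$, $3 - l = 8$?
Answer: $0$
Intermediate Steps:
$l = -5$ ($l = 3 - 8 = -5$)
$y = 0$ ($y = \left(-5 - 7\right) \left(1 + 3\right) 0 = \left(-12\right) 4 \cdot 0 = \left(-48\right) 0 = 0$)
$- 81 y \left(M + B{\left(-4,0 \right)}\right) \left(-85 + 46\right) = \left(-81\right) 0 \left(31 + 3 \left(-4\right)\right) \left(-85 + 46\right) = 0 \left(31 - 12\right) \left(-39\right) = 0 \cdot 19 \left(-39\right) = 0 \left(-741\right) = 0$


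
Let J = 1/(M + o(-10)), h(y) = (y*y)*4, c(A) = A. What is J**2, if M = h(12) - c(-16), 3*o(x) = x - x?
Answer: 1/350464 ≈ 2.8534e-6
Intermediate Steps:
o(x) = 0 (o(x) = (x - x)/3 = (1/3)*0 = 0)
h(y) = 4*y**2 (h(y) = y**2*4 = 4*y**2)
M = 592 (M = 4*12**2 - 1*(-16) = 4*144 + 16 = 576 + 16 = 592)
J = 1/592 (J = 1/(592 + 0) = 1/592 ≈ 0.0016892)
J**2 = (1/592)**2 = 1/350464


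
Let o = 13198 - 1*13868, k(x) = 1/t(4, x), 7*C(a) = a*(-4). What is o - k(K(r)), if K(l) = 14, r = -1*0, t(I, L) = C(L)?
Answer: -5359/8 ≈ -669.88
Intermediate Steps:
C(a) = -4*a/7 (C(a) = (a*(-4))/7 = (-4*a)/7 = -4*a/7)
t(I, L) = -4*L/7
r = 0
k(x) = -7/(4*x) (k(x) = 1/(-4*x/7) = -7/(4*x))
o = -670 (o = 13198 - 13868 = -670)
o - k(K(r)) = -670 - (-7)/(4*14) = -670 - 1*(-⅛) = -670 + ⅛ = -5359/8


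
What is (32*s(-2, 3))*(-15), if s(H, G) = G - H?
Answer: -2400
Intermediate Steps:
(32*s(-2, 3))*(-15) = (32*(3 - 1*(-2)))*(-15) = (32*(3 + 2))*(-15) = (32*5)*(-15) = 160*(-15) = -2400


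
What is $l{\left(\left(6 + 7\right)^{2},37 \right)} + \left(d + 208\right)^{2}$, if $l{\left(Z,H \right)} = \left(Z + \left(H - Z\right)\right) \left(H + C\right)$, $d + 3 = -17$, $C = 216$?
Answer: $44705$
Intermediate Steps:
$d = -20$ ($d = -3 - 17 = -20$)
$l{\left(Z,H \right)} = H \left(216 + H\right)$ ($l{\left(Z,H \right)} = \left(Z + \left(H - Z\right)\right) \left(H + 216\right) = H \left(216 + H\right)$)
$l{\left(\left(6 + 7\right)^{2},37 \right)} + \left(d + 208\right)^{2} = 37 \left(216 + 37\right) + \left(-20 + 208\right)^{2} = 37 \cdot 253 + 188^{2} = 9361 + 35344 = 44705$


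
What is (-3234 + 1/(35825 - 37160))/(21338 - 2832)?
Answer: -4317391/24705510 ≈ -0.17475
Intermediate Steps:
(-3234 + 1/(35825 - 37160))/(21338 - 2832) = (-3234 + 1/(-1335))/18506 = (-3234 - 1/1335)*(1/18506) = -4317391/1335*1/18506 = -4317391/24705510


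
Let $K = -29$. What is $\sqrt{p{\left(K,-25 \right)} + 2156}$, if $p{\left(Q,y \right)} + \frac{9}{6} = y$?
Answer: $\frac{\sqrt{8518}}{2} \approx 46.146$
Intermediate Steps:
$p{\left(Q,y \right)} = - \frac{3}{2} + y$
$\sqrt{p{\left(K,-25 \right)} + 2156} = \sqrt{\left(- \frac{3}{2} - 25\right) + 2156} = \sqrt{- \frac{53}{2} + 2156} = \sqrt{\frac{4259}{2}} = \frac{\sqrt{8518}}{2}$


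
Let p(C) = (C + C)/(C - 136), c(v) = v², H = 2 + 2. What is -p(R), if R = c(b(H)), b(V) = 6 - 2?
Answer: 4/15 ≈ 0.26667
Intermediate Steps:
H = 4
b(V) = 4
R = 16 (R = 4² = 16)
p(C) = 2*C/(-136 + C) (p(C) = (2*C)/(-136 + C) = 2*C/(-136 + C))
-p(R) = -2*16/(-136 + 16) = -2*16/(-120) = -2*16*(-1)/120 = -1*(-4/15) = 4/15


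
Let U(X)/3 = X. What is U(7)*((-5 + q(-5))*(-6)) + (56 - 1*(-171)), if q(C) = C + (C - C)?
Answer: 1487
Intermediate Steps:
U(X) = 3*X
q(C) = C (q(C) = C + 0 = C)
U(7)*((-5 + q(-5))*(-6)) + (56 - 1*(-171)) = (3*7)*((-5 - 5)*(-6)) + (56 - 1*(-171)) = 21*(-10*(-6)) + (56 + 171) = 21*60 + 227 = 1260 + 227 = 1487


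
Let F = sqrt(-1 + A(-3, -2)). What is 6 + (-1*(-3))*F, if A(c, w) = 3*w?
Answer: 6 + 3*I*sqrt(7) ≈ 6.0 + 7.9373*I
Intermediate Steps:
F = I*sqrt(7) (F = sqrt(-1 + 3*(-2)) = sqrt(-1 - 6) = sqrt(-7) = I*sqrt(7) ≈ 2.6458*I)
6 + (-1*(-3))*F = 6 + (-1*(-3))*(I*sqrt(7)) = 6 + 3*(I*sqrt(7)) = 6 + 3*I*sqrt(7)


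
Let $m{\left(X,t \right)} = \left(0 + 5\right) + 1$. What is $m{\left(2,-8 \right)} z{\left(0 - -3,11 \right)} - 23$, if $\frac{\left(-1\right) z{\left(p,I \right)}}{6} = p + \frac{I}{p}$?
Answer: $-263$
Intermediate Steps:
$m{\left(X,t \right)} = 6$ ($m{\left(X,t \right)} = 5 + 1 = 6$)
$z{\left(p,I \right)} = - 6 p - \frac{6 I}{p}$ ($z{\left(p,I \right)} = - 6 \left(p + \frac{I}{p}\right) = - 6 p - \frac{6 I}{p}$)
$m{\left(2,-8 \right)} z{\left(0 - -3,11 \right)} - 23 = 6 \left(- 6 \left(0 - -3\right) - \frac{66}{0 - -3}\right) - 23 = 6 \left(- 6 \left(0 + 3\right) - \frac{66}{0 + 3}\right) - 23 = 6 \left(\left(-6\right) 3 - \frac{66}{3}\right) - 23 = 6 \left(-18 - 66 \cdot \frac{1}{3}\right) - 23 = 6 \left(-18 - 22\right) - 23 = 6 \left(-40\right) - 23 = -240 - 23 = -263$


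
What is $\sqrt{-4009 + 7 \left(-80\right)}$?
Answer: $i \sqrt{4569} \approx 67.594 i$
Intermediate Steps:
$\sqrt{-4009 + 7 \left(-80\right)} = \sqrt{-4009 - 560} = \sqrt{-4569} = i \sqrt{4569}$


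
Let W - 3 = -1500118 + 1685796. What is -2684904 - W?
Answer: -2870585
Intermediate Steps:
W = 185681 (W = 3 + (-1500118 + 1685796) = 3 + 185678 = 185681)
-2684904 - W = -2684904 - 1*185681 = -2684904 - 185681 = -2870585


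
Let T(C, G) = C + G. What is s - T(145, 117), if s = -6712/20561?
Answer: -5393694/20561 ≈ -262.33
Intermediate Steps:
s = -6712/20561 (s = -6712*1/20561 = -6712/20561 ≈ -0.32644)
s - T(145, 117) = -6712/20561 - (145 + 117) = -6712/20561 - 1*262 = -6712/20561 - 262 = -5393694/20561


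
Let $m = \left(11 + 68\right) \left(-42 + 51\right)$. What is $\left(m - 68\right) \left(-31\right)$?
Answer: $-19933$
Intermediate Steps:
$m = 711$ ($m = 79 \cdot 9 = 711$)
$\left(m - 68\right) \left(-31\right) = \left(711 - 68\right) \left(-31\right) = 643 \left(-31\right) = -19933$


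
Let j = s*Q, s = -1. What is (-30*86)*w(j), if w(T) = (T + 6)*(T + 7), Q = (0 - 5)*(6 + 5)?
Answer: -9757560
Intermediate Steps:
Q = -55 (Q = -5*11 = -55)
j = 55 (j = -1*(-55) = 55)
w(T) = (6 + T)*(7 + T)
(-30*86)*w(j) = (-30*86)*(42 + 55² + 13*55) = -2580*(42 + 3025 + 715) = -2580*3782 = -9757560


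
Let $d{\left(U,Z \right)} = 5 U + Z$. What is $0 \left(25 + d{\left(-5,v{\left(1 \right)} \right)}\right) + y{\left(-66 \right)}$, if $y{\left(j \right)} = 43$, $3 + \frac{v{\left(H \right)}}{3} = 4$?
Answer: $43$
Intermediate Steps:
$v{\left(H \right)} = 3$ ($v{\left(H \right)} = -9 + 3 \cdot 4 = -9 + 12 = 3$)
$d{\left(U,Z \right)} = Z + 5 U$
$0 \left(25 + d{\left(-5,v{\left(1 \right)} \right)}\right) + y{\left(-66 \right)} = 0 \left(25 + \left(3 + 5 \left(-5\right)\right)\right) + 43 = 0 \left(25 + \left(3 - 25\right)\right) + 43 = 0 \left(25 - 22\right) + 43 = 0 \cdot 3 + 43 = 0 + 43 = 43$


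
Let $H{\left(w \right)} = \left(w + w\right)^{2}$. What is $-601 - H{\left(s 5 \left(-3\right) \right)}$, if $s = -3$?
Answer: $-8701$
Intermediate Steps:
$H{\left(w \right)} = 4 w^{2}$ ($H{\left(w \right)} = \left(2 w\right)^{2} = 4 w^{2}$)
$-601 - H{\left(s 5 \left(-3\right) \right)} = -601 - 4 \left(\left(-3\right) 5 \left(-3\right)\right)^{2} = -601 - 4 \left(\left(-15\right) \left(-3\right)\right)^{2} = -601 - 4 \cdot 45^{2} = -601 - 4 \cdot 2025 = -601 - 8100 = -8701$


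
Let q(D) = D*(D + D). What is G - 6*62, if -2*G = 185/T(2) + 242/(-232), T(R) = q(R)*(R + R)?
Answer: -694829/1856 ≈ -374.37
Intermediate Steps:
q(D) = 2*D**2 (q(D) = D*(2*D) = 2*D**2)
T(R) = 4*R**3 (T(R) = (2*R**2)*(R + R) = (2*R**2)*(2*R) = 4*R**3)
G = -4397/1856 (G = -(185/((4*2**3)) + 242/(-232))/2 = -(185/((4*8)) + 242*(-1/232))/2 = -(185/32 - 121/116)/2 = -1/2*4397/928 = -4397/1856 ≈ -2.3691)
G - 6*62 = -4397/1856 - 6*62 = -4397/1856 - 372 = -694829/1856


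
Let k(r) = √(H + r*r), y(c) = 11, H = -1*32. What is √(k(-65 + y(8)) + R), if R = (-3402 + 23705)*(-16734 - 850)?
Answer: √(-357007952 + 2*√721) ≈ 18895.0*I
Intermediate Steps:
H = -32
k(r) = √(-32 + r²) (k(r) = √(-32 + r*r) = √(-32 + r²))
R = -357007952 (R = 20303*(-17584) = -357007952)
√(k(-65 + y(8)) + R) = √(√(-32 + (-65 + 11)²) - 357007952) = √(√(-32 + (-54)²) - 357007952) = √(√(-32 + 2916) - 357007952) = √(√2884 - 357007952) = √(2*√721 - 357007952) = √(-357007952 + 2*√721)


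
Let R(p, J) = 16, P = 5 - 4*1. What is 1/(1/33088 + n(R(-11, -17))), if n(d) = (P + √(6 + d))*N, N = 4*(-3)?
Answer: 13137755840/3310723603967 - 13137788928*√22/3310723603967 ≈ -0.014645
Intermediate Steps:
P = 1 (P = 5 - 4 = 1)
N = -12
n(d) = -12 - 12*√(6 + d) (n(d) = (1 + √(6 + d))*(-12) = -12 - 12*√(6 + d))
1/(1/33088 + n(R(-11, -17))) = 1/(1/33088 + (-12 - 12*√(6 + 16))) = 1/(1/33088 + (-12 - 12*√22)) = 1/(-397055/33088 - 12*√22)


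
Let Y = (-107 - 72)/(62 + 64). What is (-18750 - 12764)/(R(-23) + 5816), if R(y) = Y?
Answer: -3970764/732637 ≈ -5.4198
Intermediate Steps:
Y = -179/126 ≈ -1.4206
R(y) = -179/126
(-18750 - 12764)/(R(-23) + 5816) = (-18750 - 12764)/(-179/126 + 5816) = -31514/732637/126 = -31514*126/732637 = -3970764/732637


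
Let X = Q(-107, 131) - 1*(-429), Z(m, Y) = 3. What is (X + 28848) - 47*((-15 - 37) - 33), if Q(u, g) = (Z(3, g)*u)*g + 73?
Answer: -8706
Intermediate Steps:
Q(u, g) = 73 + 3*g*u (Q(u, g) = (3*u)*g + 73 = 3*g*u + 73 = 73 + 3*g*u)
X = -41549 (X = (73 + 3*131*(-107)) - 1*(-429) = (73 - 42051) + 429 = -41978 + 429 = -41549)
(X + 28848) - 47*((-15 - 37) - 33) = (-41549 + 28848) - 47*((-15 - 37) - 33) = -12701 - 47*(-52 - 33) = -12701 - 47*(-85) = -12701 + 3995 = -8706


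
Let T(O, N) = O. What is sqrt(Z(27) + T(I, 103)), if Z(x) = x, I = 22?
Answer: 7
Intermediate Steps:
sqrt(Z(27) + T(I, 103)) = sqrt(27 + 22) = sqrt(49) = 7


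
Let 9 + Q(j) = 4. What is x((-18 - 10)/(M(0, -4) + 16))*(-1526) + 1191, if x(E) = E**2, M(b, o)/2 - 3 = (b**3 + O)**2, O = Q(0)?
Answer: 155555/162 ≈ 960.22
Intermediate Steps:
Q(j) = -5 (Q(j) = -9 + 4 = -5)
O = -5
M(b, o) = 6 + 2*(-5 + b**3)**2 (M(b, o) = 6 + 2*(b**3 - 5)**2 = 6 + 2*(-5 + b**3)**2)
x((-18 - 10)/(M(0, -4) + 16))*(-1526) + 1191 = ((-18 - 10)/((6 + 2*(-5 + 0**3)**2) + 16))**2*(-1526) + 1191 = (-28/((6 + 2*(-5 + 0)**2) + 16))**2*(-1526) + 1191 = (-28/((6 + 2*(-5)**2) + 16))**2*(-1526) + 1191 = (-28/((6 + 2*25) + 16))**2*(-1526) + 1191 = (-28/((6 + 50) + 16))**2*(-1526) + 1191 = (-28/(56 + 16))**2*(-1526) + 1191 = (-28/72)**2*(-1526) + 1191 = (-28*1/72)**2*(-1526) + 1191 = (-7/18)**2*(-1526) + 1191 = (49/324)*(-1526) + 1191 = -37387/162 + 1191 = 155555/162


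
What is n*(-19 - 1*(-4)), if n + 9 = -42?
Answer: 765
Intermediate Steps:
n = -51 (n = -9 - 42 = -51)
n*(-19 - 1*(-4)) = -51*(-19 - 1*(-4)) = -51*(-19 + 4) = -51*(-15) = 765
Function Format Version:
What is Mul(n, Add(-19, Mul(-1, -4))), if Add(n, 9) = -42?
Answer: 765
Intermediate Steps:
n = -51 (n = Add(-9, -42) = -51)
Mul(n, Add(-19, Mul(-1, -4))) = Mul(-51, Add(-19, Mul(-1, -4))) = Mul(-51, Add(-19, 4)) = Mul(-51, -15) = 765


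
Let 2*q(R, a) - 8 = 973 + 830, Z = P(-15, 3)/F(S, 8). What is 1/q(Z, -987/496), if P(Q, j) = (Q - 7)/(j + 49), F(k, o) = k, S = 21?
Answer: 2/1811 ≈ 0.0011044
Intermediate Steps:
P(Q, j) = (-7 + Q)/(49 + j)
Z = -11/546 (Z = ((-7 - 15)/(49 + 3))/21 = (-22/52)*(1/21) = ((1/52)*(-22))*(1/21) = -11/26*1/21 = -11/546 ≈ -0.020147)
q(R, a) = 1811/2 (q(R, a) = 4 + (973 + 830)/2 = 4 + (1/2)*1803 = 4 + 1803/2 = 1811/2)
1/q(Z, -987/496) = 1/(1811/2) = 2/1811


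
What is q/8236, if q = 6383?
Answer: 6383/8236 ≈ 0.77501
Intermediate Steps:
q/8236 = 6383/8236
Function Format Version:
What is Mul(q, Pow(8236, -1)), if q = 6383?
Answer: Rational(6383, 8236) ≈ 0.77501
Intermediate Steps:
Mul(q, Pow(8236, -1)) = Mul(6383, Pow(8236, -1)) = Mul(6383, Rational(1, 8236)) = Rational(6383, 8236)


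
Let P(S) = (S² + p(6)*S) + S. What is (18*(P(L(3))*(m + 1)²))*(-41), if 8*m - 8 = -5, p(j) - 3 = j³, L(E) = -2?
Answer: 4866741/8 ≈ 6.0834e+5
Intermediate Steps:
p(j) = 3 + j³
P(S) = S² + 220*S (P(S) = (S² + (3 + 6³)*S) + S = (S² + (3 + 216)*S) + S = (S² + 219*S) + S = S² + 220*S)
m = 3/8 (m = 1 + (⅛)*(-5) = 1 - 5/8 = 3/8 ≈ 0.37500)
(18*(P(L(3))*(m + 1)²))*(-41) = (18*((-2*(220 - 2))*(3/8 + 1)²))*(-41) = (18*((-2*218)*(11/8)²))*(-41) = (18*(-436*121/64))*(-41) = (18*(-13189/16))*(-41) = -118701/8*(-41) = 4866741/8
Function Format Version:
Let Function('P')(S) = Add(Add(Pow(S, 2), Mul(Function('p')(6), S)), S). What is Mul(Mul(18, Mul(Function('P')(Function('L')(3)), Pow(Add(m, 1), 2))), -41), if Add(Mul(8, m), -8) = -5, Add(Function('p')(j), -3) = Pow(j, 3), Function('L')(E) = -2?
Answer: Rational(4866741, 8) ≈ 6.0834e+5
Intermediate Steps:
Function('p')(j) = Add(3, Pow(j, 3))
Function('P')(S) = Add(Pow(S, 2), Mul(220, S)) (Function('P')(S) = Add(Add(Pow(S, 2), Mul(Add(3, Pow(6, 3)), S)), S) = Add(Add(Pow(S, 2), Mul(Add(3, 216), S)), S) = Add(Add(Pow(S, 2), Mul(219, S)), S) = Add(Pow(S, 2), Mul(220, S)))
m = Rational(3, 8) (m = Add(1, Mul(Rational(1, 8), -5)) = Add(1, Rational(-5, 8)) = Rational(3, 8) ≈ 0.37500)
Mul(Mul(18, Mul(Function('P')(Function('L')(3)), Pow(Add(m, 1), 2))), -41) = Mul(Mul(18, Mul(Mul(-2, Add(220, -2)), Pow(Add(Rational(3, 8), 1), 2))), -41) = Mul(Mul(18, Mul(Mul(-2, 218), Pow(Rational(11, 8), 2))), -41) = Mul(Mul(18, Mul(-436, Rational(121, 64))), -41) = Mul(Mul(18, Rational(-13189, 16)), -41) = Mul(Rational(-118701, 8), -41) = Rational(4866741, 8)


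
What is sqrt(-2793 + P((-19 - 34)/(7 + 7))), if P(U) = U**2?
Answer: I*sqrt(544619)/14 ≈ 52.713*I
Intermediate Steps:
sqrt(-2793 + P((-19 - 34)/(7 + 7))) = sqrt(-2793 + ((-19 - 34)/(7 + 7))**2) = sqrt(-2793 + (-53/14)**2) = sqrt(-2793 + 2809/196) = sqrt(-544619/196) = I*sqrt(544619)/14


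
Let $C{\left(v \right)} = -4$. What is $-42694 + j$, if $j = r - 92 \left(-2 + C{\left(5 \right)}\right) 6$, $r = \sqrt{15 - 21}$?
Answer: $-39382 + i \sqrt{6} \approx -39382.0 + 2.4495 i$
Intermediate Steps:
$r = i \sqrt{6}$ ($r = \sqrt{-6} = i \sqrt{6} \approx 2.4495 i$)
$j = 3312 + i \sqrt{6}$ ($j = i \sqrt{6} - 92 \left(-2 - 4\right) 6 = i \sqrt{6} - 92 \left(\left(-6\right) 6\right) = i \sqrt{6} - -3312 = i \sqrt{6} + 3312 = 3312 + i \sqrt{6} \approx 3312.0 + 2.4495 i$)
$-42694 + j = -42694 + \left(3312 + i \sqrt{6}\right) = -39382 + i \sqrt{6}$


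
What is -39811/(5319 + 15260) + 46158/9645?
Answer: 188636129/66161485 ≈ 2.8511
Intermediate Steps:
-39811/(5319 + 15260) + 46158/9645 = -39811/20579 + 46158*(1/9645) = -39811*1/20579 + 15386/3215 = -39811/20579 + 15386/3215 = 188636129/66161485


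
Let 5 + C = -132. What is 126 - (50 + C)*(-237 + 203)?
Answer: -2832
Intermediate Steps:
C = -137 (C = -5 - 132 = -137)
126 - (50 + C)*(-237 + 203) = 126 - (50 - 137)*(-237 + 203) = 126 - (-87)*(-34) = 126 - 1*2958 = 126 - 2958 = -2832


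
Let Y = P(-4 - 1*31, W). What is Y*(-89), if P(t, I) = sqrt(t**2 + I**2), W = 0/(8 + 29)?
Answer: -3115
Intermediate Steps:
W = 0 (W = 0/37 = 0*(1/37) = 0)
P(t, I) = sqrt(I**2 + t**2)
Y = 35 (Y = sqrt(0**2 + (-4 - 1*31)**2) = sqrt(0 + (-4 - 31)**2) = sqrt(0 + (-35)**2) = sqrt(0 + 1225) = sqrt(1225) = 35)
Y*(-89) = 35*(-89) = -3115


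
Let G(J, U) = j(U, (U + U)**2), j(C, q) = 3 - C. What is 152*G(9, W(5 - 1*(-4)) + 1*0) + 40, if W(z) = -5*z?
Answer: 7336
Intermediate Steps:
G(J, U) = 3 - U
152*G(9, W(5 - 1*(-4)) + 1*0) + 40 = 152*(3 - (-5*(5 - 1*(-4)) + 1*0)) + 40 = 152*(3 - (-5*(5 + 4) + 0)) + 40 = 152*(3 - (-5*9 + 0)) + 40 = 152*(3 - (-45 + 0)) + 40 = 152*(3 - 1*(-45)) + 40 = 152*(3 + 45) + 40 = 152*48 + 40 = 7296 + 40 = 7336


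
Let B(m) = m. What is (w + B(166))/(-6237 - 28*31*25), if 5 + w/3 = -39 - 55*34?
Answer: 5576/27937 ≈ 0.19959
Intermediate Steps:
w = -5742 (w = -15 + 3*(-39 - 55*34) = -15 + 3*(-39 - 1870) = -15 + 3*(-1909) = -15 - 5727 = -5742)
(w + B(166))/(-6237 - 28*31*25) = (-5742 + 166)/(-6237 - 28*31*25) = -5576/(-6237 - 868*25) = -5576/(-6237 - 21700) = -5576/(-27937) = -5576*(-1/27937) = 5576/27937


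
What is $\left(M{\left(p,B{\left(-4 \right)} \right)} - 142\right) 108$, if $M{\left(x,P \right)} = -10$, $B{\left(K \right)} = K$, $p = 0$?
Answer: $-16416$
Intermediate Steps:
$\left(M{\left(p,B{\left(-4 \right)} \right)} - 142\right) 108 = \left(-10 - 142\right) 108 = \left(-152\right) 108 = -16416$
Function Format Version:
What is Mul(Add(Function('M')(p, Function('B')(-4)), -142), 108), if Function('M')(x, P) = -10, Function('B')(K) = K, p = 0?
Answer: -16416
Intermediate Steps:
Mul(Add(Function('M')(p, Function('B')(-4)), -142), 108) = Mul(Add(-10, -142), 108) = Mul(-152, 108) = -16416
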